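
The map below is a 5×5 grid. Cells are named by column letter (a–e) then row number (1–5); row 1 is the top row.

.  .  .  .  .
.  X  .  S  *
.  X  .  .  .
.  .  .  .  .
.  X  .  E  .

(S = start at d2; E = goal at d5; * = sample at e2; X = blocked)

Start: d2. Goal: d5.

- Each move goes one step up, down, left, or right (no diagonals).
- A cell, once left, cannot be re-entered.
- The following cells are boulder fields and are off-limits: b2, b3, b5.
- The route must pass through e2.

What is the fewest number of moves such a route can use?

Any route passes through e2 somewhere between d2 and d5. Summing Manhattan distances along the two legs (d2 → e2 → d5) gives a lower bound of 1 + 4 = 5 moves.
A route of 5 moves achieves this: d2 → e2 → e3 → e4 → e5 → d5.
Since 5 matches the lower bound, it is optimal.

5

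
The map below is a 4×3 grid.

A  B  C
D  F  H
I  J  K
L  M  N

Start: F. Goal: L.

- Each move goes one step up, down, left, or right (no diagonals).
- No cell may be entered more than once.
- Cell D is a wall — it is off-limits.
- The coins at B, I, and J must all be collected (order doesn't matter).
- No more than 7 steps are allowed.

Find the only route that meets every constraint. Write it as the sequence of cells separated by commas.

F, B, C, H, K, J, I, L

The 7-move cap with required stops at B, I, J leaves no slack for detours.
Route from F: up 1 to B, right 1 to C, down 2 to K, left 2 to I, down 1 to L — 7 moves in all.
Check: all required cells visited; 7 ≤ 7 moves.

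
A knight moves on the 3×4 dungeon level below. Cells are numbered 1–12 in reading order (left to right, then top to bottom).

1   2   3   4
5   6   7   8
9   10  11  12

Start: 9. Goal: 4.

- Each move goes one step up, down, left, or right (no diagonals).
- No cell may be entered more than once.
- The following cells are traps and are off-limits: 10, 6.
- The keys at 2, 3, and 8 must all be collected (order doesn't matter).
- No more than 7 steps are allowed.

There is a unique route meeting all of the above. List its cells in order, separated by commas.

9, 5, 1, 2, 3, 7, 8, 4

Any route must reach 2, 3, and 8 and still end at 4 within 7 moves, so the order of the required stops is forced.
Route from 9: 2× up (reaching 1), 2× right (reaching 3), down to 7, right to 8, up to 4 — 7 moves in all.
Check: all required cells visited; 7 ≤ 7 moves.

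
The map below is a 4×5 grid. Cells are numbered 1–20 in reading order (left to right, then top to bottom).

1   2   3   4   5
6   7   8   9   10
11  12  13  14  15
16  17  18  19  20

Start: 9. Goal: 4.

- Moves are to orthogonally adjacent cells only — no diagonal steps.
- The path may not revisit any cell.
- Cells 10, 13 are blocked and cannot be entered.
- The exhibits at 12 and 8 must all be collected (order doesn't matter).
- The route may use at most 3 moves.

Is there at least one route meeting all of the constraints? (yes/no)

Even ignoring the no-revisit rule, getting from 9 to 4, taking the cheapest ordering 9 → 8 → 12 → 4 needs at least 1 + 2 + 4 = 7 moves (Manhattan distance per leg), which exceeds the 3-move limit.

no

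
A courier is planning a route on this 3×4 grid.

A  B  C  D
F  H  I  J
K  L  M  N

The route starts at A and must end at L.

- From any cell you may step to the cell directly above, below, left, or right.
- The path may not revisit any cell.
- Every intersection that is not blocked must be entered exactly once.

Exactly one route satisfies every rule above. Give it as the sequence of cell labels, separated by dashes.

Need to visit all 12 open cells exactly once, starting at A and ending at L.
Cell N has only two open neighbours (J and M), so the path must pass straight through it: one of those is the cell it's entered from and the other is where it exits.
Route from A: right 3 to D, down 2 to N, left 1 to M, up 1 to I, left 2 to F, down 1 to K, right 1 to L — 11 moves in all.
Check: all 12 open cells covered.

A - B - C - D - J - N - M - I - H - F - K - L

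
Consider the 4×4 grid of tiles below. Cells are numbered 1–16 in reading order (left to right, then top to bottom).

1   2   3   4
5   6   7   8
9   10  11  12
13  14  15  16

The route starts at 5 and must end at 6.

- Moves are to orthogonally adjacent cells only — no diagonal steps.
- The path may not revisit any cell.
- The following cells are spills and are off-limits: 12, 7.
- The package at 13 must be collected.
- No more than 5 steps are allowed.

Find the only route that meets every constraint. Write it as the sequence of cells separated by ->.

5 -> 9 -> 13 -> 14 -> 10 -> 6

Any route must reach 13 and still end at 6 within 5 moves, so the order of the required stops is forced.
Route from 5: 2× down (reaching 13), right to 14, 2× up (reaching 6) — 5 moves in all.
Check: all required cells visited; 5 ≤ 5 moves.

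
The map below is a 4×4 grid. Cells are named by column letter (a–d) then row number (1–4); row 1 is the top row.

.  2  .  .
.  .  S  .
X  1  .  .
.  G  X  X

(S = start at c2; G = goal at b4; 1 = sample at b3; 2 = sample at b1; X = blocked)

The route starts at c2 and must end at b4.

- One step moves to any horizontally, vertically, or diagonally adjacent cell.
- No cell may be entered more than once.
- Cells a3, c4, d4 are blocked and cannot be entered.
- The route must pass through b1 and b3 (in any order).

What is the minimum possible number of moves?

4

Any route passes through b1 and b3 in some order between c2 and b4. Summing Chebyshev distances along each leg and taking the cheapest ordering (c2 → b1 → b3 → b4) gives a lower bound of 1 + 2 + 1 = 4 moves.
A route of 4 moves achieves this: c2 → b1 → a2 → b3 → b4.
Since 4 matches the lower bound, it is optimal.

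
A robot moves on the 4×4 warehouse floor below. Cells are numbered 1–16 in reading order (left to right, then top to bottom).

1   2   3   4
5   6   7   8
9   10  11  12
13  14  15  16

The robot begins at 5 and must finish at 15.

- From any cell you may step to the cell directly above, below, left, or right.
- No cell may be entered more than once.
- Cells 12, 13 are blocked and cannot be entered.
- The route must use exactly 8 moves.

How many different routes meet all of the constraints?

8

Need simple routes of exactly 8 moves from 5 to 15 (Manhattan distance 4, so 2 moves are spent on a detour and 2 undoing it).
Enumerating: 5 1 2 6 7 11 10 14 15 | 5 1 2 3 7 11 10 14 15 | 5 1 2 3 7 6 10 14 15 | 5 1 2 3 7 6 10 11 15 | 5 1 2 3 4 8 7 11 15 | 5 9 10 6 2 3 7 11 15 | 5 6 2 3 7 11 10 14 15 | 5 6 2 3 4 8 7 11 15.
That gives 8 routes.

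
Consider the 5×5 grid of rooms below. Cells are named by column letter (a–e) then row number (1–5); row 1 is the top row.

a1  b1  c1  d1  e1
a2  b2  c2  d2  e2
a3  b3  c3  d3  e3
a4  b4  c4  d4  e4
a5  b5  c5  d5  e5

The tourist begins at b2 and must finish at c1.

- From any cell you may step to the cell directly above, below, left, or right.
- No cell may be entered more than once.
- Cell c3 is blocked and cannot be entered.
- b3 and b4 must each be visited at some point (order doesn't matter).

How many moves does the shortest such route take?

8

Any route passes through b3 and b4 in some order between b2 and c1. Summing Manhattan distances along each leg and taking the cheapest ordering (b2 → b4 → b3 → c1) gives a lower bound of 2 + 1 + 3 = 6 moves.
The shortest route satisfying every rule uses 8 moves: b2 → b3 → b4 → a4 → a3 → a2 → a1 → b1 → c1.
The no-revisit rule (legs can't share cells) pushes the minimum above the 6-move bound; an exhaustive check rules out every length from 6 to 7, leaving 8 as the minimum.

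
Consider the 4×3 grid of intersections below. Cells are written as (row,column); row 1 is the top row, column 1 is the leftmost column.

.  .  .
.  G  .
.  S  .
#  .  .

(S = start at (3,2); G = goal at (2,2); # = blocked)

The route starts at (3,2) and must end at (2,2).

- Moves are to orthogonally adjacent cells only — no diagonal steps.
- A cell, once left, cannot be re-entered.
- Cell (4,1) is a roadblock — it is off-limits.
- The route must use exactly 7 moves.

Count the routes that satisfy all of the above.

3

Need simple routes of exactly 7 moves from (3,2) to (2,2) (Manhattan distance 1, so 3 moves are spent on a detour and 3 undoing it).
Enumerating: (3,2) (4,2) (4,3) (3,3) (2,3) (1,3) (1,2) (2,2) | (3,2) (3,1) (2,1) (1,1) (1,2) (1,3) (2,3) (2,2) | (3,2) (3,3) (2,3) (1,3) (1,2) (1,1) (2,1) (2,2).
That gives 3 routes.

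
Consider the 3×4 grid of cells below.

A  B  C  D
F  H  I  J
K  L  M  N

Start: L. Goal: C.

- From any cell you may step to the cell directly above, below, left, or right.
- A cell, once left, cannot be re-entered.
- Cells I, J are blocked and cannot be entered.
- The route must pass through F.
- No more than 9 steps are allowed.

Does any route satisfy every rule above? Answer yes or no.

yes

One route that works: L → H → F → A → B → C.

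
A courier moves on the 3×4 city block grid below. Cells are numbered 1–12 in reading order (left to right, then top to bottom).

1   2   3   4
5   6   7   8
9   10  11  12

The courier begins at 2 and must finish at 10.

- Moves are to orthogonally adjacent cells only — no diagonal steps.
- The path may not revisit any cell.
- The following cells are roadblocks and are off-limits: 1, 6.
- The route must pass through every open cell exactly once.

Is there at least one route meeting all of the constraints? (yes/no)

Cell 5 has only one open neighbour but is neither the start nor the goal, so a Hamiltonian route would have to both enter and leave it through the same neighbour — impossible without revisiting.

no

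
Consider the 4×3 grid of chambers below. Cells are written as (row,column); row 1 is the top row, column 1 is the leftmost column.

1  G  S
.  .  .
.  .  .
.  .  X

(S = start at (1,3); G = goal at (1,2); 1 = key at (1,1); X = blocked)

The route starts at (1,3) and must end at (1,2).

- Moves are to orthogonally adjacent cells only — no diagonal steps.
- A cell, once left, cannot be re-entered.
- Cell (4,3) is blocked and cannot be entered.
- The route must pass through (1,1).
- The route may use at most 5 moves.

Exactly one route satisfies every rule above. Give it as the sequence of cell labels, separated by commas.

(1,3), (2,3), (2,2), (2,1), (1,1), (1,2)

Any route must reach (1,1) and still end at (1,2) within 5 moves, so the order of the required stops is forced.
Route from (1,3): down to (2,3), 2× left (reaching (2,1)), up to (1,1), right to (1,2) — 5 moves in all.
Check: all required cells visited; 5 ≤ 5 moves.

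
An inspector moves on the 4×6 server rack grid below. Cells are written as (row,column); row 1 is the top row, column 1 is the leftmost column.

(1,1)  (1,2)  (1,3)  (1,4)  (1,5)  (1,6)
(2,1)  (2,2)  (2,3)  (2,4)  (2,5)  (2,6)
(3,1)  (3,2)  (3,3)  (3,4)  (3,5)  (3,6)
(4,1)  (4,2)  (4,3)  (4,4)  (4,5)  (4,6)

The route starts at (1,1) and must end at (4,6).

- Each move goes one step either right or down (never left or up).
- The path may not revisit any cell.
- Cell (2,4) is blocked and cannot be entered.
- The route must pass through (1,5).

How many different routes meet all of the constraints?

4

A right/down-only route from (1,1) to (4,6) makes exactly 3 down-moves and 5 right-moves in some order.
With no other constraints that would be C(8,3) = 56 routes.
Split at (1,5) and multiply the segment counts (each segment already excludes blocked cells): (1,1)→(1,5): 1; (1,5)→(4,6): 4; product = 4.
That gives 4 routes.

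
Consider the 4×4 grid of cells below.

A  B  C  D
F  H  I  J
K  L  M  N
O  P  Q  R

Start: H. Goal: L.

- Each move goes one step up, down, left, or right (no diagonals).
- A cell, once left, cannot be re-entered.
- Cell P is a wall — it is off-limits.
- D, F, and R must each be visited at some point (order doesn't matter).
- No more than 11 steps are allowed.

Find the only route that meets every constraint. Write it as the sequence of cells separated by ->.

H -> F -> A -> B -> C -> D -> J -> N -> R -> Q -> M -> L

The 11-move cap with required stops at D, F, R leaves no slack for detours.
Route from H: left to F, up to A, 3× right (reaching D), 3× down (reaching R), left to Q, up to M, left to L — 11 moves in all.
Check: all required cells visited; 11 ≤ 11 moves.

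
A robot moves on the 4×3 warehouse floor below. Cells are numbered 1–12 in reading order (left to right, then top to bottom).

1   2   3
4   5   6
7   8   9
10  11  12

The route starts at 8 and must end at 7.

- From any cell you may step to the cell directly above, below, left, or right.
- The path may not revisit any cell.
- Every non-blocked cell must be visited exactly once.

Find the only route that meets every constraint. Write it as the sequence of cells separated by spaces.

Need to visit all 12 open cells exactly once, starting at 8 and ending at 7.
Cell 10 has only two open neighbours (7 and 11), so the path must pass straight through it: one of those is the cell it's entered from and the other is where it exits.
Route from 8: up 1 to 5, left 1 to 4, up 1 to 1, right 2 to 3, down 3 to 12, left 2 to 10, up 1 to 7 — 11 moves in all.
Check: all 12 open cells covered.

8 5 4 1 2 3 6 9 12 11 10 7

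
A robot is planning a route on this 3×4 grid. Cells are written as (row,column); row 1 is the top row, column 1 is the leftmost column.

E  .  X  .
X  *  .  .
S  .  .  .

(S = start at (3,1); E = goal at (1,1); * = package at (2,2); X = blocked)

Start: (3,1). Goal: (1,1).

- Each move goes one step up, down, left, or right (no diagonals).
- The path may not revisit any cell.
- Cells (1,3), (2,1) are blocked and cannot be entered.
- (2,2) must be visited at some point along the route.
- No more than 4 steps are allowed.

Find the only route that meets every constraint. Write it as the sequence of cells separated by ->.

The 4-move cap with required stops at (2,2) leaves no slack for detours.
Route from (3,1): right 1 to (3,2), up 2 to (1,2), left 1 to (1,1) — 4 moves in all.
Check: all required cells visited; 4 ≤ 4 moves.

(3,1) -> (3,2) -> (2,2) -> (1,2) -> (1,1)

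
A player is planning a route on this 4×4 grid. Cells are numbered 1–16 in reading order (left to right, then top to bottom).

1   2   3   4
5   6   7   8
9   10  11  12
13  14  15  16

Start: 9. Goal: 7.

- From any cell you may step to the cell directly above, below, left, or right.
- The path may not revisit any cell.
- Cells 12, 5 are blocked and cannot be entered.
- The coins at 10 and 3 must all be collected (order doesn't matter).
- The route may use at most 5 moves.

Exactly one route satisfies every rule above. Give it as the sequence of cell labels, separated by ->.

The budget equals the shortest possible length, so every move has to be on a shortest route through the required cells.
Route from 9: right to 10, 2× up (reaching 2), right to 3, down to 7 — 5 moves in all.
Check: all required cells visited; 5 ≤ 5 moves.

9 -> 10 -> 6 -> 2 -> 3 -> 7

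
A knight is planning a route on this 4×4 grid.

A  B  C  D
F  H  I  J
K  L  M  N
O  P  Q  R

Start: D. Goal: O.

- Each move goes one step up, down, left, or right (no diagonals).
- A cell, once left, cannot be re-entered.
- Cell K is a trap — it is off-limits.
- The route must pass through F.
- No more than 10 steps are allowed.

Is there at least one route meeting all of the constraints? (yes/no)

yes

One route that works: D → C → B → A → F → H → L → P → O.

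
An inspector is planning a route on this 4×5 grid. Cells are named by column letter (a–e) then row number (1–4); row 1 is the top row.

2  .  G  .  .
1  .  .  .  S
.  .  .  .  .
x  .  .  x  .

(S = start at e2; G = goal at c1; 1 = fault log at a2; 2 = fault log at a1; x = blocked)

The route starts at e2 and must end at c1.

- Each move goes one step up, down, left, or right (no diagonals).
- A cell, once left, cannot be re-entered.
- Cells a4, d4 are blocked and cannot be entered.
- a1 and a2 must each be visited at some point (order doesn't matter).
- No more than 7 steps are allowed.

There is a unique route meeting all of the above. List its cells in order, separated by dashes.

e2 - d2 - c2 - b2 - a2 - a1 - b1 - c1

The 7-move cap with required stops at a1, a2 leaves no slack for detours.
Route from e2: left 4 to a2, up 1 to a1, right 2 to c1 — 7 moves in all.
Check: all required cells visited; 7 ≤ 7 moves.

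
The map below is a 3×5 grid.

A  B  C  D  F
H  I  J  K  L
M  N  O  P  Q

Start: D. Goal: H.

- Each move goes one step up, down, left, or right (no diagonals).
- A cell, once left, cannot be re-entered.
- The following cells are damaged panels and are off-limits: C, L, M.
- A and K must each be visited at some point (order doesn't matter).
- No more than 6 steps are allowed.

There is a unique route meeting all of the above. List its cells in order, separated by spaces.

The 6-move cap with required stops at A, K leaves no slack for detours.
Route from D: down 1 to K, left 2 to I, up 1 to B, left 1 to A, down 1 to H — 6 moves in all.
Check: all required cells visited; 6 ≤ 6 moves.

D K J I B A H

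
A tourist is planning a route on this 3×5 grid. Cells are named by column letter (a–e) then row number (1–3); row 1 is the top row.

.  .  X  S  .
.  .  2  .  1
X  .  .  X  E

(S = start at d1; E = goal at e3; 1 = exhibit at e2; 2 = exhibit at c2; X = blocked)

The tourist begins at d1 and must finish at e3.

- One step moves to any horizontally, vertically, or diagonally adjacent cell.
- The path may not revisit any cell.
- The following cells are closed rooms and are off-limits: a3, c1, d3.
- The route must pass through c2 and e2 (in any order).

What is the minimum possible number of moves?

4

Any route passes through c2 and e2 in some order between d1 and e3. Summing Chebyshev distances along each leg and taking the cheapest ordering (d1 → c2 → e2 → e3) gives a lower bound of 1 + 2 + 1 = 4 moves.
A route of 4 moves achieves this: d1 → c2 → d2 → e2 → e3.
Since 4 matches the lower bound, it is optimal.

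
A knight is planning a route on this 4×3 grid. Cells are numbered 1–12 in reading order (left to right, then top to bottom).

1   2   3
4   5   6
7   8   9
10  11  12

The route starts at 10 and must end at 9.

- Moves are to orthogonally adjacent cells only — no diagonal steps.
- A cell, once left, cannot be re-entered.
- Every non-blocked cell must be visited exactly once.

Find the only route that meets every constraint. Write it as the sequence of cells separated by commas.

10, 7, 4, 1, 2, 3, 6, 5, 8, 11, 12, 9

Need to visit all 12 open cells exactly once, starting at 10 and ending at 9.
Cell 1 has only two open neighbours (4 and 2), so the path must pass straight through it: one of those is the cell it's entered from and the other is where it exits.
Route from 10: up 3 to 1, right 2 to 3, down 1 to 6, left 1 to 5, down 2 to 11, right 1 to 12, up 1 to 9 — 11 moves in all.
Check: all 12 open cells covered.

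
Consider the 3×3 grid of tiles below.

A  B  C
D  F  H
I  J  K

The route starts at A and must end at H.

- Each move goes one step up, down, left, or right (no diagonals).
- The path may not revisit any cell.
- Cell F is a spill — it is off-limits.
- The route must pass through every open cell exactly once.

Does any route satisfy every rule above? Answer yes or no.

no

Exhausting the options from A, every branch either dead-ends against blocked cells, would have to re-enter a cell already used, or reaches the goal with a constraint still unmet.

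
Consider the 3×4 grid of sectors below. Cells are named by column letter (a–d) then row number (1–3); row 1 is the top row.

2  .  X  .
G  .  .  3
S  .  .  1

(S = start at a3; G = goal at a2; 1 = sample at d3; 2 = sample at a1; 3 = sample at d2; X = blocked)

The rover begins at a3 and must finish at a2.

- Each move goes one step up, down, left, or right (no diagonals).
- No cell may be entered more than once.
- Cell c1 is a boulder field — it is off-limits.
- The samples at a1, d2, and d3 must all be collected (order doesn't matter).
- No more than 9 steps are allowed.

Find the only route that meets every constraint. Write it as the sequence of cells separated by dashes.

The budget equals the shortest possible length, so every move has to be on a shortest route through the required cells.
Route from a3: right 3 to d3, up 1 to d2, left 2 to b2, up 1 to b1, left 1 to a1, down 1 to a2 — 9 moves in all.
Check: all required cells visited; 9 ≤ 9 moves.

a3 - b3 - c3 - d3 - d2 - c2 - b2 - b1 - a1 - a2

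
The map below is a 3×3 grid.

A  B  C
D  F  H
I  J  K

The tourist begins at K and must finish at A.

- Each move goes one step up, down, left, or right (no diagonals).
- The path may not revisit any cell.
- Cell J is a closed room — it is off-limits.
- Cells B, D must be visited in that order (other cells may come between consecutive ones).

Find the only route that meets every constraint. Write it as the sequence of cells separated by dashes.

The waypoints must appear in the order B, D, with no cell reused.
Route from K: up 2 to C, left 1 to B, down 1 to F, left 1 to D, up 1 to A — 6 moves in all.
Check: order respected (B at step 3, D at step 5).

K - H - C - B - F - D - A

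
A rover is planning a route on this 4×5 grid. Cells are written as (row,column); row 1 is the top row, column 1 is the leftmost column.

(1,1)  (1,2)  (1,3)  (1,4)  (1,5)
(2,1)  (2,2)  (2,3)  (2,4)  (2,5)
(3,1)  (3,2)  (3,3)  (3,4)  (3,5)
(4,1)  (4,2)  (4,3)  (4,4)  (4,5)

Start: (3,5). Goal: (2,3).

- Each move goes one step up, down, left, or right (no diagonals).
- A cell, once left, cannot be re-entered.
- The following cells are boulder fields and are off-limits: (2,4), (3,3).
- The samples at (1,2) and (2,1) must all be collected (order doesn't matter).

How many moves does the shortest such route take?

9

Any route passes through (1,2) and (2,1) in some order between (3,5) and (2,3). Summing Manhattan distances along each leg and taking the cheapest ordering ((3,5) → (1,2) → (2,1) → (2,3)) gives a lower bound of 5 + 2 + 2 = 9 moves.
A route of 9 moves achieves this: (3,5) → (2,5) → (1,5) → (1,4) → (1,3) → (1,2) → (1,1) → (2,1) → (2,2) → (2,3).
Since 9 matches the lower bound, it is optimal.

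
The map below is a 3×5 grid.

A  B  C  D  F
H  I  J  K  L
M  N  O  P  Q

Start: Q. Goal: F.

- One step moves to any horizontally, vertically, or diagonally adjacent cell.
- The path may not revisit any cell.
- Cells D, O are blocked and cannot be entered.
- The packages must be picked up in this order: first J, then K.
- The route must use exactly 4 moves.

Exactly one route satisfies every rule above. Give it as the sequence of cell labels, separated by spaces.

The waypoints must appear in the order J, K, with no cell reused.
Route from Q: left 1 to P, up-left 1 to J, right 1 to K, up-right 1 to F — 4 moves in all.
Check: order respected (J at step 2, K at step 3); 4 moves as required.

Q P J K F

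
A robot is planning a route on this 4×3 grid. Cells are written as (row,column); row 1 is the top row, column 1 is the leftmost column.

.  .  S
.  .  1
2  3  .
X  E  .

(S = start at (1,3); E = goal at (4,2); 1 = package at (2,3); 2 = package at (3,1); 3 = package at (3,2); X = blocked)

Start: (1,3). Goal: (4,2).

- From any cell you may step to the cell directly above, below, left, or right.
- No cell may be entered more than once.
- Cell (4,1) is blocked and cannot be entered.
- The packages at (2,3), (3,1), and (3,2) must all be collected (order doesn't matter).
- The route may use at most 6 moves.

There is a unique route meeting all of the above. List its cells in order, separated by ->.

(1,3) -> (2,3) -> (2,2) -> (2,1) -> (3,1) -> (3,2) -> (4,2)

Any route must reach (2,3), (3,1), and (3,2) and still end at (4,2) within 6 moves, so the order of the required stops is forced.
Route from (1,3): down 1 to (2,3), left 2 to (2,1), down 1 to (3,1), right 1 to (3,2), down 1 to (4,2) — 6 moves in all.
Check: all required cells visited; 6 ≤ 6 moves.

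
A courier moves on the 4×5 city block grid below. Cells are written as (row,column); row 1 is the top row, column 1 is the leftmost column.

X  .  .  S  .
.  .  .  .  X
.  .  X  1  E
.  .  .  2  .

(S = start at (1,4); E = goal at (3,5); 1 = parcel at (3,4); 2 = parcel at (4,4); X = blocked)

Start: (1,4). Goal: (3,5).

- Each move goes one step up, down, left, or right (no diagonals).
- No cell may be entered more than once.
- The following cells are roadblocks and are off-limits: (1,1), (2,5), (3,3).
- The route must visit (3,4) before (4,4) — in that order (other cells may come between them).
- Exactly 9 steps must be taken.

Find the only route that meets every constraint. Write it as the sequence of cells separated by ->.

(1,4) -> (1,3) -> (1,2) -> (2,2) -> (2,3) -> (2,4) -> (3,4) -> (4,4) -> (4,5) -> (3,5)

The waypoints must appear in the order (3,4), (4,4), with no cell reused.
Route from (1,4): left 2 to (1,2), down 1 to (2,2), right 2 to (2,4), down 2 to (4,4), right 1 to (4,5), up 1 to (3,5) — 9 moves in all.
Check: order respected (1 at step 6, 2 at step 7); 9 moves as required.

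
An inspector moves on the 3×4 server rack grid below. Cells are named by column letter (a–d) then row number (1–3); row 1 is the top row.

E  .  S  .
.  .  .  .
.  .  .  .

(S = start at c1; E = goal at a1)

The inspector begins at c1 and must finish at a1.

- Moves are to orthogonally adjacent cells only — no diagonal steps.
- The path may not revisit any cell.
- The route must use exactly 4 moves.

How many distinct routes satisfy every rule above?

Need simple routes of exactly 4 moves from c1 to a1 (Manhattan distance 2, so 1 moves are spent on a detour and 1 undoing it).
Enumerating: c1 c2 b2 b1 a1 | c1 c2 b2 a2 a1 | c1 b1 b2 a2 a1.
That gives 3 routes.

3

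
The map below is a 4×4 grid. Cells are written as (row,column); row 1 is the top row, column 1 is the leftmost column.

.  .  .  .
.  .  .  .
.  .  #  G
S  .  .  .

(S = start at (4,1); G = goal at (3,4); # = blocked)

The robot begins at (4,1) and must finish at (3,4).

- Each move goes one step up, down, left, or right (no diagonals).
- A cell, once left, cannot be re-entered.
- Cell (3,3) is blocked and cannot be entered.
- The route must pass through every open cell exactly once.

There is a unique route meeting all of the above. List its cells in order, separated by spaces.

(4,1) (3,1) (2,1) (1,1) (1,2) (1,3) (1,4) (2,4) (2,3) (2,2) (3,2) (4,2) (4,3) (4,4) (3,4)

Need to visit all 15 open cells exactly once, starting at (4,1) and ending at (3,4).
Cell (1,4) has only two open neighbours ((2,4) and (1,3)), so the path must pass straight through it: one of those is the cell it's entered from and the other is where it exits.
Route from (4,1): 3× up (reaching (1,1)), 3× right (reaching (1,4)), down to (2,4), 2× left (reaching (2,2)), 2× down (reaching (4,2)), 2× right (reaching (4,4)), up to (3,4) — 14 moves in all.
Check: all 15 open cells covered.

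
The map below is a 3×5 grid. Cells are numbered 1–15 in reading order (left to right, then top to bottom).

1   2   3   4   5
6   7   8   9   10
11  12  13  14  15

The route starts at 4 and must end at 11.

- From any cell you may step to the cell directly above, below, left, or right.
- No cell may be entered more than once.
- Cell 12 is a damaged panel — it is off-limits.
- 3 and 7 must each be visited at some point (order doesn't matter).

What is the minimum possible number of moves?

5

Any route passes through 3 and 7 in some order between 4 and 11. Summing Manhattan distances along each leg and taking the cheapest ordering (4 → 3 → 7 → 11) gives a lower bound of 1 + 2 + 2 = 5 moves.
A route of 5 moves achieves this: 4 → 3 → 8 → 7 → 6 → 11.
Since 5 matches the lower bound, it is optimal.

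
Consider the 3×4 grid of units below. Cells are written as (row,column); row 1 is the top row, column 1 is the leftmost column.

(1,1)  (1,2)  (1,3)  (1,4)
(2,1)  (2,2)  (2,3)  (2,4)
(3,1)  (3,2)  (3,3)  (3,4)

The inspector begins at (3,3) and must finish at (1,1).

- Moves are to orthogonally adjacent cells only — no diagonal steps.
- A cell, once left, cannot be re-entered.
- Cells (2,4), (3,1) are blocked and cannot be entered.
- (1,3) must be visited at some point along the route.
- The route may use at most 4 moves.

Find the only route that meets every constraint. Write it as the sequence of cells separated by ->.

(3,3) -> (2,3) -> (1,3) -> (1,2) -> (1,1)

Any route must reach (1,3) and still end at (1,1) within 4 moves, so the order of the required stops is forced.
Route from (3,3): 2× up (reaching (1,3)), 2× left (reaching (1,1)) — 4 moves in all.
Check: all required cells visited; 4 ≤ 4 moves.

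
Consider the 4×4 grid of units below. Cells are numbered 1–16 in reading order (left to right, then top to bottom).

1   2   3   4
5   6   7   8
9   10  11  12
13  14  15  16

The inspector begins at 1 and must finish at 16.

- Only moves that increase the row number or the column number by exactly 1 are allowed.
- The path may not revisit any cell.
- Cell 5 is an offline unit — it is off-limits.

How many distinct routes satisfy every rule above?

A right/down-only route from 1 to 16 makes exactly 3 down-moves and 3 right-moves in some order.
With no other constraints that would be C(6,3) = 20 routes.
Subtract routes through each blocked cell (inclusion–exclusion for overlaps): − through 5: 10 → 10.
That gives 10 routes.

10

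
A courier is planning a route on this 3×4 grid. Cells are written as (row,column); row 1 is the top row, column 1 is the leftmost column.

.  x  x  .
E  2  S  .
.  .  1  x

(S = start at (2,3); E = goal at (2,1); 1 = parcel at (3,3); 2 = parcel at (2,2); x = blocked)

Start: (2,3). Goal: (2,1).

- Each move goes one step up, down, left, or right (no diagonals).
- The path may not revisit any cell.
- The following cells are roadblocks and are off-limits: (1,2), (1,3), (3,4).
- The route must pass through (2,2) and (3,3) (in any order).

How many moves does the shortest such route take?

4

Any route passes through (2,2) and (3,3) in some order between (2,3) and (2,1). Summing Manhattan distances along each leg and taking the cheapest ordering ((2,3) → (3,3) → (2,2) → (2,1)) gives a lower bound of 1 + 2 + 1 = 4 moves.
A route of 4 moves achieves this: (2,3) → (3,3) → (3,2) → (2,2) → (2,1).
Since 4 matches the lower bound, it is optimal.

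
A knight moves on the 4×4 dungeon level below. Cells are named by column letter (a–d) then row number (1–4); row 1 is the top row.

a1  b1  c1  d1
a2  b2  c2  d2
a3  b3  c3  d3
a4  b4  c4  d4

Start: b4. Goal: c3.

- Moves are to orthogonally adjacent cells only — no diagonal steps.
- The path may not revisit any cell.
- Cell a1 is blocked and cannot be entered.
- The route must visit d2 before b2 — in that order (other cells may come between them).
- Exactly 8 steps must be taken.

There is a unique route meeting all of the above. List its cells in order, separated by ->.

b4 -> c4 -> d4 -> d3 -> d2 -> c2 -> b2 -> b3 -> c3

The waypoints must appear in the order d2, b2, with no cell reused.
Route from b4: 2× right (reaching d4), 2× up (reaching d2), 2× left (reaching b2), down to b3, right to c3 — 8 moves in all.
Check: order respected (d2 at step 4, b2 at step 6); 8 moves as required.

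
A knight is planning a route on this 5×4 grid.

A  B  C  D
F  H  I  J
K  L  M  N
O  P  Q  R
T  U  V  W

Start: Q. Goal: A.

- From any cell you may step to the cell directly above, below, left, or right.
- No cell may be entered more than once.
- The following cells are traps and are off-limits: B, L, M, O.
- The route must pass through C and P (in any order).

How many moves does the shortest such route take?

13

Any route passes through C and P in some order between Q and A. Summing Manhattan distances along each leg and taking the cheapest ordering (Q → P → C → A) gives a lower bound of 1 + 4 + 2 = 7 moves.
That bound ignores the blocked cells. Measuring each leg by the fewest moves that actually steer around them (Q→P: 1; P→C: 6; C→A: 4) raises the lower bound to 11.
The shortest route satisfying every rule uses 13 moves: Q → P → U → V → W → R → N → J → D → C → I → H → F → A.
The bound of 11 isn't tight here; checking systematically, no route of length 11 through 12 satisfies every constraint, so 13 is the minimum.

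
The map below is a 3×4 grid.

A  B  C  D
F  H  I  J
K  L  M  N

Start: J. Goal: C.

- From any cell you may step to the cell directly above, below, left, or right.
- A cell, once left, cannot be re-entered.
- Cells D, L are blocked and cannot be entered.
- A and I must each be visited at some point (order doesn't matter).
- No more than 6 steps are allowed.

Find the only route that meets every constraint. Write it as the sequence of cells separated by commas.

The 6-move cap with required stops at A, I leaves no slack for detours.
Route from J: left 3 to F, up 1 to A, right 2 to C — 6 moves in all.
Check: all required cells visited; 6 ≤ 6 moves.

J, I, H, F, A, B, C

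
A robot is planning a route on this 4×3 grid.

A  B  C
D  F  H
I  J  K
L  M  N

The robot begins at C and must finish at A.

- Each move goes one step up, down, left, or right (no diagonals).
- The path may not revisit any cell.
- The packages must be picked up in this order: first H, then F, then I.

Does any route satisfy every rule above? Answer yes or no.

One route that works: C → H → F → J → I → D → A.

yes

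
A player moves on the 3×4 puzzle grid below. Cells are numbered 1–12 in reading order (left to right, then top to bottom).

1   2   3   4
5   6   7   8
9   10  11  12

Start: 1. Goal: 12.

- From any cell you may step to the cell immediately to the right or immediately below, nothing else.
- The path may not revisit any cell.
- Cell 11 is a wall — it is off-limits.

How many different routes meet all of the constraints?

4

A right/down-only route from 1 to 12 makes exactly 2 down-moves and 3 right-moves in some order.
With no other constraints that would be C(5,2) = 10 routes.
Subtract routes through each blocked cell (inclusion–exclusion for overlaps): − through 11: 6 → 4.
That gives 4 routes.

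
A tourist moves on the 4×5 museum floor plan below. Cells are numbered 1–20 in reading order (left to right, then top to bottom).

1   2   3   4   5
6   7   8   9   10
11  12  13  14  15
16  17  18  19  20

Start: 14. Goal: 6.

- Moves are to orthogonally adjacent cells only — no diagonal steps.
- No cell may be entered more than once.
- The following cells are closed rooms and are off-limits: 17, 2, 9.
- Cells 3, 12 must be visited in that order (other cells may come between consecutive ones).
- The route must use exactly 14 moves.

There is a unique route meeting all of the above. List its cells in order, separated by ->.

14 -> 13 -> 18 -> 19 -> 20 -> 15 -> 10 -> 5 -> 4 -> 3 -> 8 -> 7 -> 12 -> 11 -> 6

The waypoints must appear in the order 3, 12, with no cell reused.
Route from 14: left to 13, down to 18, 2× right (reaching 20), 3× up (reaching 5), 2× left (reaching 3), down to 8, left to 7, down to 12, left to 11, up to 6 — 14 moves in all.
Check: order respected (3 at step 9, 12 at step 12); 14 moves as required.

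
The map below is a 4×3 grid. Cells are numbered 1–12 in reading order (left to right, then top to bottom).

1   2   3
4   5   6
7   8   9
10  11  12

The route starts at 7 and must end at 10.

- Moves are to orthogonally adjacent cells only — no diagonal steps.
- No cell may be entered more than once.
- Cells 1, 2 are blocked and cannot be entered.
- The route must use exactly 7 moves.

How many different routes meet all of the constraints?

4

Need simple routes of exactly 7 moves from 7 to 10 (Manhattan distance 1, so 3 moves are spent on a detour and 3 undoing it).
Enumerating: 7 4 5 8 9 12 11 10 | 7 4 5 6 9 12 11 10 | 7 4 5 6 9 8 11 10 | 7 8 5 6 9 12 11 10.
That gives 4 routes.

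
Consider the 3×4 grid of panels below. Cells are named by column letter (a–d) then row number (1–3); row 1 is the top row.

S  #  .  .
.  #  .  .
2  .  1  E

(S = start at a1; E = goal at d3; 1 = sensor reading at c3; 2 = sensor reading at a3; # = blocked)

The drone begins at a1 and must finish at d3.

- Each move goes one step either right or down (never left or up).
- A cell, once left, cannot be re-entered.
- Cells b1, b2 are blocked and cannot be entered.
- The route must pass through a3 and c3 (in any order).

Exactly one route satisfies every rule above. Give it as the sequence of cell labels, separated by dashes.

Moves only go right or down, so the column and row indices never decrease.
Route from a1: 2× down (reaching a3), 3× right (reaching d3) — 5 moves in all.
Check: all required cells visited.

a1 - a2 - a3 - b3 - c3 - d3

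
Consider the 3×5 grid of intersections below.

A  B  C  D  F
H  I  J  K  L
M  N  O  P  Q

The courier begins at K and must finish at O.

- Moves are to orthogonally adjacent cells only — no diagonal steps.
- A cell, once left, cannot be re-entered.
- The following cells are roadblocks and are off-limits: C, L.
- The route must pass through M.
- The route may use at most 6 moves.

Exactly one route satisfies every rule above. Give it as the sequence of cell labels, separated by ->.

K -> J -> I -> H -> M -> N -> O

The 6-move cap with required stops at M leaves no slack for detours.
Route from K: left 3 to H, down 1 to M, right 2 to O — 6 moves in all.
Check: all required cells visited; 6 ≤ 6 moves.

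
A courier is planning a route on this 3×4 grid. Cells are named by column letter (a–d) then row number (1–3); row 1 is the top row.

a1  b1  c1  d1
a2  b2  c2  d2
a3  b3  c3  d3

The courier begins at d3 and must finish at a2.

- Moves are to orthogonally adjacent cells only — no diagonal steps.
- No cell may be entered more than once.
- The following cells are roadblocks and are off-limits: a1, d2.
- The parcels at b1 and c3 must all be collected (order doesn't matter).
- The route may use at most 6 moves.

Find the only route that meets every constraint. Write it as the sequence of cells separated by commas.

d3, c3, c2, c1, b1, b2, a2

The budget equals the shortest possible length, so every move has to be on a shortest route through the required cells.
Route from d3: left 1 to c3, up 2 to c1, left 1 to b1, down 1 to b2, left 1 to a2 — 6 moves in all.
Check: all required cells visited; 6 ≤ 6 moves.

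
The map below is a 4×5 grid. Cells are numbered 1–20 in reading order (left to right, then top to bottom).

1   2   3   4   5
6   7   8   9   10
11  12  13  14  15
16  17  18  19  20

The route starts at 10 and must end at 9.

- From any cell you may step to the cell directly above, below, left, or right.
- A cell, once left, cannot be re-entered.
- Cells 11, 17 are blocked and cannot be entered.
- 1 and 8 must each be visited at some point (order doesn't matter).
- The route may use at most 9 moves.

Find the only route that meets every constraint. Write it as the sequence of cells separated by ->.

10 -> 5 -> 4 -> 3 -> 2 -> 1 -> 6 -> 7 -> 8 -> 9

The 9-move cap with required stops at 1, 8 leaves no slack for detours.
Route from 10: up 1 to 5, left 4 to 1, down 1 to 6, right 3 to 9 — 9 moves in all.
Check: all required cells visited; 9 ≤ 9 moves.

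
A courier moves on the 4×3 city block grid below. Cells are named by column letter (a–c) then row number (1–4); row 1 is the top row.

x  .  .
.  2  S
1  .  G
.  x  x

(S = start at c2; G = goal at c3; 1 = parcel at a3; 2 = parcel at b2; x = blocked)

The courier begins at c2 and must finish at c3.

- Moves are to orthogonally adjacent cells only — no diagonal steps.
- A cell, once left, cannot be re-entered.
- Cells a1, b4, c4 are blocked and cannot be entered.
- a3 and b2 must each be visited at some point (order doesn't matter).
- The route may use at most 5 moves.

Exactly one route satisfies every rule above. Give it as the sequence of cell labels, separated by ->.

c2 -> b2 -> a2 -> a3 -> b3 -> c3

The budget equals the shortest possible length, so every move has to be on a shortest route through the required cells.
Route from c2: left 2 to a2, down 1 to a3, right 2 to c3 — 5 moves in all.
Check: all required cells visited; 5 ≤ 5 moves.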